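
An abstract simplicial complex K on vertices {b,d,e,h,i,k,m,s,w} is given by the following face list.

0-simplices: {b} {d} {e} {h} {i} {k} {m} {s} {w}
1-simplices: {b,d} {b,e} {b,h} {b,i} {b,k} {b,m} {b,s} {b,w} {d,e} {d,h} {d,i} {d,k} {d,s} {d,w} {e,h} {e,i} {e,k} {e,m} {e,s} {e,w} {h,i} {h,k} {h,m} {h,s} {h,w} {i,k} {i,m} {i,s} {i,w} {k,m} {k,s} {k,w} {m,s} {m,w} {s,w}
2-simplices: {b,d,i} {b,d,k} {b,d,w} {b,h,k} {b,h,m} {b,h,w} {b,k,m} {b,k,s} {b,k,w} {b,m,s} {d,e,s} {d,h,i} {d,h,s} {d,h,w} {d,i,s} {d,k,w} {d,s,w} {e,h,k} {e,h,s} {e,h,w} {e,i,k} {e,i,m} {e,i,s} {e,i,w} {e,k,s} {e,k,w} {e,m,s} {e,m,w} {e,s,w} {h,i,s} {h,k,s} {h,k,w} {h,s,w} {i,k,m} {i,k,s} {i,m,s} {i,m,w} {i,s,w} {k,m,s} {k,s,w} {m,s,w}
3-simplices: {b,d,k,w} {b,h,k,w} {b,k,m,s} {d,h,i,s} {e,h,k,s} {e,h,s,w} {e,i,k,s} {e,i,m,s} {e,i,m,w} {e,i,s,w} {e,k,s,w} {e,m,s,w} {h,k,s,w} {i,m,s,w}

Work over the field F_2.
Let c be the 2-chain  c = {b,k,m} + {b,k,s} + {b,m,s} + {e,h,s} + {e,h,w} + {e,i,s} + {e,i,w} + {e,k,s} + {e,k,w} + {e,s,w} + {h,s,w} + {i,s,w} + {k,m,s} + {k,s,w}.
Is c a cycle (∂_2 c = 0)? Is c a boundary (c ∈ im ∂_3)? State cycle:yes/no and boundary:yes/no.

n_0=9 n_1=35 n_2=41 n_3=14  [Z2]
∂1: piv[bd,be,bh,bi,bk,bm,bs,bw] rk=8  ker:de,dh,di,dk,ds,dw,eh,ei,ek,em,es,ew,hi,hk,hm,hs,hw,ik,im,is,iw,km,ks,kw,ms,mw,sw
∂2: piv[bdi,bdk,bdw,bhk,bhm,bhw,bkm,bks,bkw,bms,des,dhi,dhs,dhw,dis,dsw,ehk,ehs,ehw,eik,eim,eis,eiw,eks,ems,emw] rk=26  ker:dkw,ekw,esw,his,hks,hkw,hsw,ikm,iks,ims,imw,isw,kms,ksw,msw
∂3: piv[bdkw,bhkw,bkms,dhis,ehks,ehsw,eiks,eims,eimw,eisw,eksw,emsw,hksw] rk=13  ker:imsw
∂2c = 0
c vs im∂3: reduces to 0 ⇒ boundary

cycle:yes boundary:yes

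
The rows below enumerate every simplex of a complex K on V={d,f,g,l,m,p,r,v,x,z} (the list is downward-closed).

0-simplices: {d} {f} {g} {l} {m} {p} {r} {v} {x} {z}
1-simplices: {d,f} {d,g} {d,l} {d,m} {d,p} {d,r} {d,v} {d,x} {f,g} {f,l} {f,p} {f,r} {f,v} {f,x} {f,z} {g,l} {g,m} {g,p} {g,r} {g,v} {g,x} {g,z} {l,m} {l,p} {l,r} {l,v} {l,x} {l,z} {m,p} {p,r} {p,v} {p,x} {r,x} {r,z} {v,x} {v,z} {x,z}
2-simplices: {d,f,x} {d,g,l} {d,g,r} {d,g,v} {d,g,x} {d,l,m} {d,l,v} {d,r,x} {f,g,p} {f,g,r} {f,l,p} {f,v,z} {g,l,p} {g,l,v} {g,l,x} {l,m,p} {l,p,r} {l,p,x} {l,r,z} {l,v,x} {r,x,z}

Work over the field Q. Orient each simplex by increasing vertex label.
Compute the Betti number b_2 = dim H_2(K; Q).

b_2=1

n_0=10 n_1=37 n_2=21  [Q]
∂1: piv[df,dg,dl,dm,dp,dr,dv,dx,fz] rk=9  ker:fg,fl,fp,fr,fv,fx,gl,gm,gp,gr,gv,gx,gz,lm,lp,lr,lv,lx,lz,mp,pr,pv,px,rx,rz,vx,vz,xz
∂2: piv[dfx,dgl,dgr,dgv,dgx,dlm,dlv,drx,fgp,fgr,flp,fvz,glp,glx,lmp,lpr,lpx,lrz,lvx,rxz] rk=20  ker:glv
b_2=(21−20)−0=1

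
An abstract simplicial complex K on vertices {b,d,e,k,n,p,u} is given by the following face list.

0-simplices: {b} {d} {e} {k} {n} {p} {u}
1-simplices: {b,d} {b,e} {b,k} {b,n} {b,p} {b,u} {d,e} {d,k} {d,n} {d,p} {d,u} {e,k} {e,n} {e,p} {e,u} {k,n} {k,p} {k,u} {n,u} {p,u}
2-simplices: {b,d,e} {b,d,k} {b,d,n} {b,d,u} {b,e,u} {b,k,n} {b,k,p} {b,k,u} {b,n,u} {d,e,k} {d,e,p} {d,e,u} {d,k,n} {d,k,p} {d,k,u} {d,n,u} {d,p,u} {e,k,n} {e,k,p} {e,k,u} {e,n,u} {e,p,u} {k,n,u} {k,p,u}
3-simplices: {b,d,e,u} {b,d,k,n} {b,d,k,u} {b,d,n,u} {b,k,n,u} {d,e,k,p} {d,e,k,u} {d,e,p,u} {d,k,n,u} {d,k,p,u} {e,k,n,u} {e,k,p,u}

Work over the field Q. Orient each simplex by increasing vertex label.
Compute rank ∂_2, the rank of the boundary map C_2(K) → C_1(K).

rank∂_2=14

n_0=7 n_1=20 n_2=24 n_3=12  [Q]
∂1: piv[bd,be,bk,bn,bp,bu] rk=6  ker:de,dk,dn,dp,du,ek,en,ep,eu,kn,kp,ku,nu,pu
∂2: piv[bde,bdk,bdn,bdu,beu,bkn,bkp,bku,bnu,dek,dep,dkp,dpu,ekn] rk=14  ker:deu,dkn,dku,dnu,ekp,eku,enu,epu,knu,kpu
∂3: piv[bdeu,bdkn,bdku,bdnu,bknu,dekp,deku,depu,dkpu,eknu] rk=10  ker:dknu,ekpu
rk∂_2=14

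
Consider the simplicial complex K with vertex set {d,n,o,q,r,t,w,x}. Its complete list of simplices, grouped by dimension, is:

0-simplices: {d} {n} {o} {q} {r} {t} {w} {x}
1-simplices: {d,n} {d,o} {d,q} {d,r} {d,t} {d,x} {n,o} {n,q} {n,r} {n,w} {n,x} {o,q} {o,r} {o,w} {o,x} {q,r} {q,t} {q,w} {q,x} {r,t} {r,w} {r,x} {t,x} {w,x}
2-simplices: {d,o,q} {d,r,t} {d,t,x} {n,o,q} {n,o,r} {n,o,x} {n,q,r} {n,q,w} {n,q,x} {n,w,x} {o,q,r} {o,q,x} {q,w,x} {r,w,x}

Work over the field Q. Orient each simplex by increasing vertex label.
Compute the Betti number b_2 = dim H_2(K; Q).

b_2=3

n_0=8 n_1=24 n_2=14  [Q]
∂1: piv[dn,do,dq,dr,dt,dx,nw] rk=7  ker:no,nq,nr,nx,oq,or,ow,ox,qr,qt,qw,qx,rt,rw,rx,tx,wx
∂2: piv[doq,drt,dtx,noq,nor,nox,nqr,nqw,nqx,nwx,rwx] rk=11  ker:oqr,oqx,qwx
b_2=(14−11)−0=3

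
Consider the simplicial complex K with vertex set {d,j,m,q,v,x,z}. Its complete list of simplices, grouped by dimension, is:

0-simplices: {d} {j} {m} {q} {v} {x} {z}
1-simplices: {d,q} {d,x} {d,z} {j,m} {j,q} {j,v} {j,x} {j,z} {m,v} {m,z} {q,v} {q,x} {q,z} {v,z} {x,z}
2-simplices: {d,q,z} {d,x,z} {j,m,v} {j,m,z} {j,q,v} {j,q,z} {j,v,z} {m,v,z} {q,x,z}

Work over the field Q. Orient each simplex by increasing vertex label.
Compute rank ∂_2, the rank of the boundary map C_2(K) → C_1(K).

rank∂_2=8

n_0=7 n_1=15 n_2=9  [Q]
∂1: piv[dq,dx,dz,jm,jq,jv] rk=6  ker:jx,jz,mv,mz,qv,qx,qz,vz,xz
∂2: piv[dqz,dxz,jmv,jmz,jqv,jqz,jvz,qxz] rk=8  ker:mvz
rk∂_2=8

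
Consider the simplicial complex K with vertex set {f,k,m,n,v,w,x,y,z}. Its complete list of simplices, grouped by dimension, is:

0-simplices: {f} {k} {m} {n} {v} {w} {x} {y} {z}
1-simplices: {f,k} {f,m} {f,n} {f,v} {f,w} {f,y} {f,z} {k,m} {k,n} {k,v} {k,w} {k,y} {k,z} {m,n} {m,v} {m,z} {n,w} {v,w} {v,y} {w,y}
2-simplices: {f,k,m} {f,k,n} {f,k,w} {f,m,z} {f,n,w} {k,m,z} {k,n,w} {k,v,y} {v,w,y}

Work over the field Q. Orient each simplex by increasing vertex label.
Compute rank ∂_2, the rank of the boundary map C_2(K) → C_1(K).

n_0=9 n_1=20 n_2=9  [Q]
∂1: piv[fk,fm,fn,fv,fw,fy,fz] rk=7  ker:km,kn,kv,kw,ky,kz,mn,mv,mz,nw,vw,vy,wy
∂2: piv[fkm,fkn,fkw,fmz,fnw,kmz,kvy,vwy] rk=8  ker:knw
rk∂_2=8

rank∂_2=8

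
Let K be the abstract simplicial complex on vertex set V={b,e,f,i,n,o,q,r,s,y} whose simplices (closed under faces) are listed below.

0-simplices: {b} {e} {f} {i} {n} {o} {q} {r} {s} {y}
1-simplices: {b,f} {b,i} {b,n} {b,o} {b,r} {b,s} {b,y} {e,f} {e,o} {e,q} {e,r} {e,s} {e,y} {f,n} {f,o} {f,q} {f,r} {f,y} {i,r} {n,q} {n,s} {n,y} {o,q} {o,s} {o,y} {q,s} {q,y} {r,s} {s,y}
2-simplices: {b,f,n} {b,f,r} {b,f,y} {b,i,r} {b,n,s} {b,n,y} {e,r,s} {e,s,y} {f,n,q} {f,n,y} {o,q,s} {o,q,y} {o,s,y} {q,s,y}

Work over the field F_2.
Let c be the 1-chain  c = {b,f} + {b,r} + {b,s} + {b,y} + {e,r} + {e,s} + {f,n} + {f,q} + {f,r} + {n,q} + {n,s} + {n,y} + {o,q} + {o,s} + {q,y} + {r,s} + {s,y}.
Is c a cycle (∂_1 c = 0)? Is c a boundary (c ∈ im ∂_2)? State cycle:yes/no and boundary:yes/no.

n_0=10 n_1=29 n_2=14  [Z2]
∂1: piv[bf,bi,bn,bo,br,bs,by,ef,eq] rk=9  ker:eo,er,es,ey,fn,fo,fq,fr,fy,ir,nq,ns,ny,oq,os,oy,qs,qy,rs,sy
∂2: piv[bfn,bfr,bfy,bir,bns,bny,ers,esy,fnq,oqs,oqy,osy] rk=12  ker:fny,qsy
∂1c = 0
c vs im∂2: reduces to 0 ⇒ boundary

cycle:yes boundary:yes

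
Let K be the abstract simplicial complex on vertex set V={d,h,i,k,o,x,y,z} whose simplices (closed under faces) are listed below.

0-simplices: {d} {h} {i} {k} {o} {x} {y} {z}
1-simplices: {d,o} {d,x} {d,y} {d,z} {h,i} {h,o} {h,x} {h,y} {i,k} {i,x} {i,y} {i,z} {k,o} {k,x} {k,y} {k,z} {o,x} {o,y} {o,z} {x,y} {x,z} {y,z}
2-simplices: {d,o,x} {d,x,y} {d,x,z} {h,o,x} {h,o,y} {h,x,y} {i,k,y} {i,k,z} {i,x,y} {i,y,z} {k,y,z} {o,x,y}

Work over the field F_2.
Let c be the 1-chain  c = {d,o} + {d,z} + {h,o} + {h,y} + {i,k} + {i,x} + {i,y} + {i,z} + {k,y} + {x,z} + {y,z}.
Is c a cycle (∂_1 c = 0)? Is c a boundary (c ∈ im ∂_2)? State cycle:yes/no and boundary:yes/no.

n_0=8 n_1=22 n_2=12  [Z2]
∂1: piv[do,dx,dy,dz,hi,ho,ik] rk=7  ker:hx,hy,ix,iy,iz,ko,kx,ky,kz,ox,oy,oz,xy,xz,yz
∂2: piv[dox,dxy,dxz,hox,hoy,hxy,iky,ikz,ixy,iyz] rk=10  ker:kyz,oxy
∂1c = 0
c vs im∂2: reduces to 0 ⇒ boundary

cycle:yes boundary:yes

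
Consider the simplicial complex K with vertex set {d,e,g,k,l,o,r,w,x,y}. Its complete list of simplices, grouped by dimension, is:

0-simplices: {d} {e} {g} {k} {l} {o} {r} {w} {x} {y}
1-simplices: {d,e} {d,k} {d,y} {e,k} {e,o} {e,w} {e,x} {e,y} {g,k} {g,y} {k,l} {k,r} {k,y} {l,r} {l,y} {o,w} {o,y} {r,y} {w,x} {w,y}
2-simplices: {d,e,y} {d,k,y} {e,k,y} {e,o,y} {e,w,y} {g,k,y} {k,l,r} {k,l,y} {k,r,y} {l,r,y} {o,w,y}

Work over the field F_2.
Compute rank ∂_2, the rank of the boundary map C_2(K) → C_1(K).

n_0=10 n_1=20 n_2=11  [Z2]
∂1: piv[de,dk,dy,eo,ew,ex,gk,kl,kr] rk=9  ker:ek,ey,gy,ky,lr,ly,ow,oy,ry,wx,wy
∂2: piv[dey,dky,eky,eoy,ewy,gky,klr,kly,kry,owy] rk=10  ker:lry
rk∂_2=10

rank∂_2=10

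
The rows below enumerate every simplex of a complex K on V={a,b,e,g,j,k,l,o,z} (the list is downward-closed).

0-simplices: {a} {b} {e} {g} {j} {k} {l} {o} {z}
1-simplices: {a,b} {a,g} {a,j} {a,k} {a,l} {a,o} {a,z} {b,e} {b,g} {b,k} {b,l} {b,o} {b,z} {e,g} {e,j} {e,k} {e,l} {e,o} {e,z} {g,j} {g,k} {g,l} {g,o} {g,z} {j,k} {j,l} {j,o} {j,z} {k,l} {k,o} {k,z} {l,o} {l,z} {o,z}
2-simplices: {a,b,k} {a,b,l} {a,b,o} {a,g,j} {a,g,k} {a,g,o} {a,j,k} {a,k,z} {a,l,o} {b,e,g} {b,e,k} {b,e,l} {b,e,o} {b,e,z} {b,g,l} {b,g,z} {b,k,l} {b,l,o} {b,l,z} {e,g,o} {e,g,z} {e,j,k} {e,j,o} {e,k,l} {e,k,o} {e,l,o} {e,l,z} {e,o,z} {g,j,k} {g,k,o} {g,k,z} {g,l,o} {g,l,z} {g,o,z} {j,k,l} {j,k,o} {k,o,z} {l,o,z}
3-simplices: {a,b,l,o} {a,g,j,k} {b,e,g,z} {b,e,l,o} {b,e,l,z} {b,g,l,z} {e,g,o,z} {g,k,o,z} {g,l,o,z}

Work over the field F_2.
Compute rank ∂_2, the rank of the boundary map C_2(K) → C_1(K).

rank∂_2=25

n_0=9 n_1=34 n_2=38 n_3=9  [Z2]
∂1: piv[ab,ag,aj,ak,al,ao,az,be] rk=8  ker:bg,bk,bl,bo,bz,eg,ej,ek,el,eo,ez,gj,gk,gl,go,gz,jk,jl,jo,jz,kl,ko,kz,lo,lz,oz
∂2: piv[abk,abl,abo,agj,agk,ago,ajk,akz,alo,beg,bek,bel,beo,bez,bgl,bgz,bkl,blz,ego,ejk,ejo,eko,eoz,gkz,jkl] rk=25  ker:blo,egz,ekl,elo,elz,gjk,gko,glo,glz,goz,jko,koz,loz
∂3: piv[ablo,agjk,begz,belo,belz,bglz,egoz,gkoz,gloz] rk=9
rk∂_2=25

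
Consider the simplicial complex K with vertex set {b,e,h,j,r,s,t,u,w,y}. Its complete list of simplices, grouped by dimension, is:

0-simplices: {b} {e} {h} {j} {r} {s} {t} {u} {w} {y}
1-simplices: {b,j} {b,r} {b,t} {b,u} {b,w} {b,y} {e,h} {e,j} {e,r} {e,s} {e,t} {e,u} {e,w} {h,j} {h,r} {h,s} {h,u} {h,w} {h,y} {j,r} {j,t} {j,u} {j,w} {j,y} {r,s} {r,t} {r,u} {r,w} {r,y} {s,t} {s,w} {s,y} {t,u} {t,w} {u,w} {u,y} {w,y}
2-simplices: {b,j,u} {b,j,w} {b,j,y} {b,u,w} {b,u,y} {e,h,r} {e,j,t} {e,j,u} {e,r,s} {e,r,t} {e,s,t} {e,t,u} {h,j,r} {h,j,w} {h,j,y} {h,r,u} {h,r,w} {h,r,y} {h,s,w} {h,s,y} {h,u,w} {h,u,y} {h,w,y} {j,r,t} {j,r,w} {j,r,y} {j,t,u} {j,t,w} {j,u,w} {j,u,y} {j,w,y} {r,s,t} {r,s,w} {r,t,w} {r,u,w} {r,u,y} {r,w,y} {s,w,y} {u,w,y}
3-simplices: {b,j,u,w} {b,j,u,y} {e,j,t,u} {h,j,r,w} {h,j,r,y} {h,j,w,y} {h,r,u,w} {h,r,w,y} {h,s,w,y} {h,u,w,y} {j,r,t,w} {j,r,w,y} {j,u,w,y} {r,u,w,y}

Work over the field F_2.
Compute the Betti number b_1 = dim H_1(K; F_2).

b_1=3

n_0=10 n_1=37 n_2=39 n_3=14  [Z2]
∂1: piv[bj,br,bt,bu,bw,by,eh,ej,es] rk=9  ker:er,et,eu,ew,hj,hr,hs,hu,hw,hy,jr,jt,ju,jw,jy,rs,rt,ru,rw,ry,st,sw,sy,tu,tw,uw,uy,wy
∂2: piv[bju,bjw,bjy,buw,buy,ehr,ejt,eju,ers,ert,est,etu,hjr,hjw,hjy,hru,hrw,hry,hsw,hsy,huw,hwy,jrt,jtw,rsw] rk=25  ker:huy,jrw,jry,jtu,juw,juy,jwy,rst,rtw,ruw,ruy,rwy,swy,uwy
∂3: piv[bjuw,bjuy,ejtu,hjrw,hjry,hjwy,hruw,hrwy,hswy,huwy,jrtw,juwy,ruwy] rk=13  ker:jrwy
b_1=(37−9)−25=3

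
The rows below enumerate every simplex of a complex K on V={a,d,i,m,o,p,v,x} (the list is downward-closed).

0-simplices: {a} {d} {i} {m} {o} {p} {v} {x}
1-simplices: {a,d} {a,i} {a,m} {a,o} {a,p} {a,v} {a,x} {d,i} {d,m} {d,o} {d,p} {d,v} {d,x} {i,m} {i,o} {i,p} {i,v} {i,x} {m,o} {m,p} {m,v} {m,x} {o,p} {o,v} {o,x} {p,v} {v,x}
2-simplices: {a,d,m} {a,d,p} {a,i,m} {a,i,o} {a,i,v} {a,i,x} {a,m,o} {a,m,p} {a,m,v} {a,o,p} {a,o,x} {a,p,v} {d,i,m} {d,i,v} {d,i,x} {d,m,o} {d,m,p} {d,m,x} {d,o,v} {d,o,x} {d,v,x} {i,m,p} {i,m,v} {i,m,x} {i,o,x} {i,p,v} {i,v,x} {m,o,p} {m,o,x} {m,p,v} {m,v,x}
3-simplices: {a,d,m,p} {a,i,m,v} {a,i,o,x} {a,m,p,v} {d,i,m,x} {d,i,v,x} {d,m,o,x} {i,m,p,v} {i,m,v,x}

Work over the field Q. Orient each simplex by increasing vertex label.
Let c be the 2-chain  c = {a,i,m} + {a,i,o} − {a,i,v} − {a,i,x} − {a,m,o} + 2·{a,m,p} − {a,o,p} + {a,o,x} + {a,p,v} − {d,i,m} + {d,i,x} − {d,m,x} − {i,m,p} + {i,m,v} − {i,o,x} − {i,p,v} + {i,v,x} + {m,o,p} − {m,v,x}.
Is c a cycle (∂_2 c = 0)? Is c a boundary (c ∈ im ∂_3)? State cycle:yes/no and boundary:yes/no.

cycle:yes boundary:no

n_0=8 n_1=27 n_2=31 n_3=9  [Q]
∂1: piv[ad,ai,am,ao,ap,av,ax] rk=7  ker:di,dm,do,dp,dv,dx,im,io,ip,iv,ix,mo,mp,mv,mx,op,ov,ox,pv,vx
∂2: piv[adm,adp,aim,aio,aiv,aix,amo,amp,amv,aop,aox,apv,dim,div,dix,dmo,dmx,dov,dvx,imp] rk=20  ker:dmp,dox,imv,imx,iox,ipv,ivx,mop,mox,mpv,mvx
∂3: piv[admp,aimv,aiox,ampv,dimx,divx,dmox,impv,imvx] rk=9
∂2c = 0
c vs im∂3: residual ≠ 0 ⇒ not boundary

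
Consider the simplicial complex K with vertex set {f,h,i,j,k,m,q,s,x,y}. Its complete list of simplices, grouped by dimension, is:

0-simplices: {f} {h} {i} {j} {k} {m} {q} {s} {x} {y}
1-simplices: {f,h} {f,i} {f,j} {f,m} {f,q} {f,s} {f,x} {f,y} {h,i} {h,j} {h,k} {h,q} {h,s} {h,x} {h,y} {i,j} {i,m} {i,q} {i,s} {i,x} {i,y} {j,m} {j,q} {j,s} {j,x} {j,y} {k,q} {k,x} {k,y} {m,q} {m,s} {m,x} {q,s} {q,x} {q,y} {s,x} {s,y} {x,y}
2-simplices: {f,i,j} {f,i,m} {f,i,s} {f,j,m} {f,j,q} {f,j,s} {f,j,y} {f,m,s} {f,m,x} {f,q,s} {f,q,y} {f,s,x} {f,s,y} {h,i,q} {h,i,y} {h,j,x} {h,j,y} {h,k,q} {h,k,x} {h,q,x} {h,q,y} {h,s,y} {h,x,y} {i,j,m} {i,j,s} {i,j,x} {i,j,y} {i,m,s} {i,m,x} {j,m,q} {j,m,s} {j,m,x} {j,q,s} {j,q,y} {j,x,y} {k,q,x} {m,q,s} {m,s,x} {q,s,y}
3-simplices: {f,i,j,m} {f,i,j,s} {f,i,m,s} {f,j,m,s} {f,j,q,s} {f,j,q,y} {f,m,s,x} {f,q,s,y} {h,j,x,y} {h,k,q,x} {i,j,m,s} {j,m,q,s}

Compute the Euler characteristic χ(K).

n_0=10 n_1=38 n_2=39 n_3=12
χ=+10−38+39−12=-1

χ(K)=-1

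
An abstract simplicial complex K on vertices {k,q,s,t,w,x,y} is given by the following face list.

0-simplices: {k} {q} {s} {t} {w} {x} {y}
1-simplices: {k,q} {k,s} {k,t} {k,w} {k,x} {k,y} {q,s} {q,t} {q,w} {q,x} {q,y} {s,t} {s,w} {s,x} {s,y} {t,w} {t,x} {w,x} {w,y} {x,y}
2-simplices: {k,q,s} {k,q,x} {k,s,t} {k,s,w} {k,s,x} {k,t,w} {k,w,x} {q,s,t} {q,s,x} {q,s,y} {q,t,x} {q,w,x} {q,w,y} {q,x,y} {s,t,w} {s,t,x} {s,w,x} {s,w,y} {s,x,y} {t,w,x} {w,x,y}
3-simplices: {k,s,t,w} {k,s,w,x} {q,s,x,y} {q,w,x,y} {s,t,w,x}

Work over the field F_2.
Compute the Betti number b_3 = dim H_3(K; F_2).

b_3=0

n_0=7 n_1=20 n_2=21 n_3=5  [Z2]
∂1: piv[kq,ks,kt,kw,kx,ky] rk=6  ker:qs,qt,qw,qx,qy,st,sw,sx,sy,tw,tx,wx,wy,xy
∂2: piv[kqs,kqx,kst,ksw,ksx,ktw,kwx,qst,qsy,qtx,qwx,qwy,qxy] rk=13  ker:qsx,stw,stx,swx,swy,sxy,twx,wxy
∂3: piv[kstw,kswx,qsxy,qwxy,stwx] rk=5
b_3=(5−5)−0=0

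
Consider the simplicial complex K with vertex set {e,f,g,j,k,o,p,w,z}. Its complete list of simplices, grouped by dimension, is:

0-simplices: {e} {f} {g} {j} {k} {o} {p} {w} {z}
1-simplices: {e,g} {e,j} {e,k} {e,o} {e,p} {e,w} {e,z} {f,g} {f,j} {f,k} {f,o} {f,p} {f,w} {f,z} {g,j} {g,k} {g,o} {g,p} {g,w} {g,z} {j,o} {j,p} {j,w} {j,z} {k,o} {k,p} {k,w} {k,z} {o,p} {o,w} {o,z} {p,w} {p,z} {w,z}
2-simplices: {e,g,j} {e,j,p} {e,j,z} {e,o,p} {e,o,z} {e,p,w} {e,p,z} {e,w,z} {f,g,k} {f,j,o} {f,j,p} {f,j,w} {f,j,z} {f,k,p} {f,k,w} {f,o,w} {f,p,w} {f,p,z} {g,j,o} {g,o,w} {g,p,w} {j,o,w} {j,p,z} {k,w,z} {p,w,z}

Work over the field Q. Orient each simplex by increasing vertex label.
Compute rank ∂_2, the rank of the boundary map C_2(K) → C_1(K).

n_0=9 n_1=34 n_2=25  [Q]
∂1: piv[eg,ej,ek,eo,ep,ew,ez,fg] rk=8  ker:fj,fk,fo,fp,fw,fz,gj,gk,go,gp,gw,gz,jo,jp,jw,jz,ko,kp,kw,kz,op,ow,oz,pw,pz,wz
∂2: piv[egj,ejp,ejz,eop,eoz,epw,epz,ewz,fgk,fjo,fjp,fjw,fjz,fkp,fkw,fow,fpw,gjo,gow,gpw,kwz] rk=21  ker:fpz,jow,jpz,pwz
rk∂_2=21

rank∂_2=21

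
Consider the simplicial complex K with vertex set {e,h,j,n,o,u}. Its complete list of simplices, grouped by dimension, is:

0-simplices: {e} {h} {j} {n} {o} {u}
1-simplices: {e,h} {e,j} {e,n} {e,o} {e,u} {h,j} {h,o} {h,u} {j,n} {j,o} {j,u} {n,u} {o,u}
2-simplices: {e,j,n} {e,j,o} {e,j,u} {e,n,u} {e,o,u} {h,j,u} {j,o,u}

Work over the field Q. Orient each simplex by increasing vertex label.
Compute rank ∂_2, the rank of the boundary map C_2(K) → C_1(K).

rank∂_2=6

n_0=6 n_1=13 n_2=7  [Q]
∂1: piv[eh,ej,en,eo,eu] rk=5  ker:hj,ho,hu,jn,jo,ju,nu,ou
∂2: piv[ejn,ejo,eju,enu,eou,hju] rk=6  ker:jou
rk∂_2=6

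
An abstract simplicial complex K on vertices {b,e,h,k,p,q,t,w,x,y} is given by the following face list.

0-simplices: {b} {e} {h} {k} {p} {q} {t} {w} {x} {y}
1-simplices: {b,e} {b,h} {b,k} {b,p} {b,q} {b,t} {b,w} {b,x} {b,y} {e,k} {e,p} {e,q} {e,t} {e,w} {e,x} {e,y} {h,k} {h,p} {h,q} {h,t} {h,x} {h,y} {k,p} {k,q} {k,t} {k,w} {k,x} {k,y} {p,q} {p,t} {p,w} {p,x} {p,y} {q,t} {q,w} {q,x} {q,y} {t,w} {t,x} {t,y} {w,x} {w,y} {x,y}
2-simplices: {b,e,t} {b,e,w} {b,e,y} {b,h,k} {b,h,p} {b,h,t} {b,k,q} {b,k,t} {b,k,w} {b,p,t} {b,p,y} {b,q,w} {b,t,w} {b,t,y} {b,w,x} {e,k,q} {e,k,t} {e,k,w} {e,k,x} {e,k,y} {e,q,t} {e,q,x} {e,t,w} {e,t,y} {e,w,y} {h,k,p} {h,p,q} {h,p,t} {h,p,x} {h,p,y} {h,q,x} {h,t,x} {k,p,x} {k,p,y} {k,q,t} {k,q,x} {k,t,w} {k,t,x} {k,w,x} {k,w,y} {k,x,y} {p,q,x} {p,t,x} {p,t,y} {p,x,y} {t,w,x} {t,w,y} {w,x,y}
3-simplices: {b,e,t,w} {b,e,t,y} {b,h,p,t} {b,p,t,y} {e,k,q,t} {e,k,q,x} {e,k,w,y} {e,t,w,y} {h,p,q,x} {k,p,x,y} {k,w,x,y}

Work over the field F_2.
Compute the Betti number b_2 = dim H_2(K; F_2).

n_0=10 n_1=43 n_2=48 n_3=11  [Z2]
∂1: piv[be,bh,bk,bp,bq,bt,bw,bx,by] rk=9  ker:ek,ep,eq,et,ew,ex,ey,hk,hp,hq,ht,hx,hy,kp,kq,kt,kw,kx,ky,pq,pt,pw,px,py,qt,qw,qx,qy,tw,tx,ty,wx,wy,xy
∂2: piv[bet,bew,bey,bhk,bhp,bht,bkq,bkt,bkw,bpt,bpy,bqw,btw,bty,bwx,ekq,ekt,ekx,eky,eqt,eqx,ewy,hkp,hpq,hpx,hpy,hqx,htx,kpx,kwx,kxy] rk=31  ker:ekw,etw,ety,hpt,kpy,kqt,kqx,ktw,ktx,kwy,pqx,ptx,pty,pxy,twx,twy,wxy
∂3: piv[betw,bety,bhpt,bpty,ekqt,ekqx,ekwy,etwy,hpqx,kpxy,kwxy] rk=11
b_2=(48−31)−11=6

b_2=6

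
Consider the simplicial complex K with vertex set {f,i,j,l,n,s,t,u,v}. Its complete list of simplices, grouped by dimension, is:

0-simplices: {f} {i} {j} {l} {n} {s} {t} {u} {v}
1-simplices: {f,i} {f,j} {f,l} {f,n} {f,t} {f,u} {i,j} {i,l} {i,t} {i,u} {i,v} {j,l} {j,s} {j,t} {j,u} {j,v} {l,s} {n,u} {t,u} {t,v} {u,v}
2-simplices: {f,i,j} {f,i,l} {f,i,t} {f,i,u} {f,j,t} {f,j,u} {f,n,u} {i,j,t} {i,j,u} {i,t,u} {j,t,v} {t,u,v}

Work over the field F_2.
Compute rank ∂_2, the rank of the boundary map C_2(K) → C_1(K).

rank∂_2=10

n_0=9 n_1=21 n_2=12  [Z2]
∂1: piv[fi,fj,fl,fn,ft,fu,iv,js] rk=8  ker:ij,il,it,iu,jl,jt,ju,jv,ls,nu,tu,tv,uv
∂2: piv[fij,fil,fit,fiu,fjt,fju,fnu,itu,jtv,tuv] rk=10  ker:ijt,iju
rk∂_2=10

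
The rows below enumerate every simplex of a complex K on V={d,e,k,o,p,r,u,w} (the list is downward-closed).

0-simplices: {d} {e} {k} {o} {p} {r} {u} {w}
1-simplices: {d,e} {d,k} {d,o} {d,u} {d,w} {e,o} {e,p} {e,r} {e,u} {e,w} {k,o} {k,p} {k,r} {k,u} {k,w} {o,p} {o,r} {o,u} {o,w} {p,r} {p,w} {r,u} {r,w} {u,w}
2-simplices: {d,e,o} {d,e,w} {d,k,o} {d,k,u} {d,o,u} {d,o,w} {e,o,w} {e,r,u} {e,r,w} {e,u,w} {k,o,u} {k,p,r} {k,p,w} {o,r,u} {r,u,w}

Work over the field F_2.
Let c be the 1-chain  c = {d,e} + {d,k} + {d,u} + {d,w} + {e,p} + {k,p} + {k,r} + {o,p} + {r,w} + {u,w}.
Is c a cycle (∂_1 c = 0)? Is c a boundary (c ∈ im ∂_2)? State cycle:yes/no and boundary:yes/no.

n_0=8 n_1=24 n_2=15  [Z2]
∂1: piv[de,dk,do,du,dw,ep,er] rk=7  ker:eo,eu,ew,ko,kp,kr,ku,kw,op,or,ou,ow,pr,pw,ru,rw,uw
∂2: piv[deo,dew,dko,dku,dou,dow,eru,erw,euw,kpr,kpw,oru] rk=12  ker:eow,kou,ruw
∂1c = {k} + {o} + {p} + {w}

cycle:no boundary:no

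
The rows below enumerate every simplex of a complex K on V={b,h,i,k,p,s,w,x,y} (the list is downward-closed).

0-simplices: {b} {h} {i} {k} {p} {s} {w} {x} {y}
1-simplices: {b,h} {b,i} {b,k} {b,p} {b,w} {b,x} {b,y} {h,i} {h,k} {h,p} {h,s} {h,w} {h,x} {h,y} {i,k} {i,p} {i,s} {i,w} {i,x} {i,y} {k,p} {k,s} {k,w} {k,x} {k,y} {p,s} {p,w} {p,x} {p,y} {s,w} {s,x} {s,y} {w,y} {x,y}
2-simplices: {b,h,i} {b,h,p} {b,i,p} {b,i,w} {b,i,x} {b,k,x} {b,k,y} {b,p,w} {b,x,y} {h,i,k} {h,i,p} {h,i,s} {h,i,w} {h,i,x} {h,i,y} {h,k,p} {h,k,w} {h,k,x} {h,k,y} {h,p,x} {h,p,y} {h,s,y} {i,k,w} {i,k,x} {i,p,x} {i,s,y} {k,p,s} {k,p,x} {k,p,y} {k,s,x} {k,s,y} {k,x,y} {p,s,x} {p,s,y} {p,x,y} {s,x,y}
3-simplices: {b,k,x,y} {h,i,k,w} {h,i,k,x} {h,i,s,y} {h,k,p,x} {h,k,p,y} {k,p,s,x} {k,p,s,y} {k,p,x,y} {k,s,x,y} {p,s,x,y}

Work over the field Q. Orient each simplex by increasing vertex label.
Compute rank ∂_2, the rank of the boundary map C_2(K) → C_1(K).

n_0=9 n_1=34 n_2=36 n_3=11  [Q]
∂1: piv[bh,bi,bk,bp,bw,bx,by,hs] rk=8  ker:hi,hk,hp,hw,hx,hy,ik,ip,is,iw,ix,iy,kp,ks,kw,kx,ky,ps,pw,px,py,sw,sx,sy,wy,xy
∂2: piv[bhi,bhp,bip,biw,bix,bkx,bky,bpw,bxy,hik,his,hiw,hix,hiy,hkp,hkw,hkx,hky,hpx,hpy,hsy,kps,ksx,ksy] rk=24  ker:hip,ikw,ikx,ipx,isy,kpx,kpy,kxy,psx,psy,pxy,sxy
∂3: piv[bkxy,hikw,hikx,hisy,hkpx,hkpy,kpsx,kpsy,kpxy,ksxy] rk=10  ker:psxy
rk∂_2=24

rank∂_2=24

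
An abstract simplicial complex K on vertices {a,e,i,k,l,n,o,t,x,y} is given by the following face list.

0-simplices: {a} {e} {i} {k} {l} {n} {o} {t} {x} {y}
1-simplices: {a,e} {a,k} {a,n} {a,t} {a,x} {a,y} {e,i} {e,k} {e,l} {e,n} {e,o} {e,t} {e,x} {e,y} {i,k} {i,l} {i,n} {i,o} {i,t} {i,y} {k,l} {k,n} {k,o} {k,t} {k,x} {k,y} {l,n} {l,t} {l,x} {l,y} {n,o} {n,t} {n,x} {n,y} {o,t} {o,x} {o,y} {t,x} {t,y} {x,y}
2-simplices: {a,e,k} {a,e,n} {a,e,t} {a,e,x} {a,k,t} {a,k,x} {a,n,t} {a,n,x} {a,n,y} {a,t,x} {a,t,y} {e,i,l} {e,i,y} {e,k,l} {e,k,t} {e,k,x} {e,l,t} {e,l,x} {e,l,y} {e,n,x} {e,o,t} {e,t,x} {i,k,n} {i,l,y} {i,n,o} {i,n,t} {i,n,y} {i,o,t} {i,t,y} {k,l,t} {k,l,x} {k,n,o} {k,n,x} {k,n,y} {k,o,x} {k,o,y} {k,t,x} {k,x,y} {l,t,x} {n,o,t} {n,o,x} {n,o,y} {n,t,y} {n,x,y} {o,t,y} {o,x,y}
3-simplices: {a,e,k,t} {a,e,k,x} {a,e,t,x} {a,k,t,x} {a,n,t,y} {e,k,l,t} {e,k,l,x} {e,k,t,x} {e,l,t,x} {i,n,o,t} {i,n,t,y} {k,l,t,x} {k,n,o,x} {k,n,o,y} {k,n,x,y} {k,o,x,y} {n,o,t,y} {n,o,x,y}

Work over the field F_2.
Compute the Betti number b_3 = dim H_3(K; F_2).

b_3=3

n_0=10 n_1=40 n_2=46 n_3=18  [Z2]
∂1: piv[ae,ak,an,at,ax,ay,ei,el,eo] rk=9  ker:ek,en,et,ex,ey,ik,il,in,io,it,iy,kl,kn,ko,kt,kx,ky,ln,lt,lx,ly,no,nt,nx,ny,ot,ox,oy,tx,ty,xy
∂2: piv[aek,aen,aet,aex,akt,akx,ant,anx,any,atx,aty,eil,eiy,ekl,elt,elx,ely,eot,ikn,ino,int,iny,iot,kno,knx,kny,kox,koy,kxy] rk=29  ker:ekt,ekx,enx,etx,ily,ity,klt,klx,ktx,ltx,not,nox,noy,nty,nxy,oty,oxy
∂3: piv[aekt,aekx,aetx,aktx,anty,eklt,eklx,eltx,inot,inty,knox,knoy,knxy,koxy,noty] rk=15  ker:ektx,kltx,noxy
b_3=(18−15)−0=3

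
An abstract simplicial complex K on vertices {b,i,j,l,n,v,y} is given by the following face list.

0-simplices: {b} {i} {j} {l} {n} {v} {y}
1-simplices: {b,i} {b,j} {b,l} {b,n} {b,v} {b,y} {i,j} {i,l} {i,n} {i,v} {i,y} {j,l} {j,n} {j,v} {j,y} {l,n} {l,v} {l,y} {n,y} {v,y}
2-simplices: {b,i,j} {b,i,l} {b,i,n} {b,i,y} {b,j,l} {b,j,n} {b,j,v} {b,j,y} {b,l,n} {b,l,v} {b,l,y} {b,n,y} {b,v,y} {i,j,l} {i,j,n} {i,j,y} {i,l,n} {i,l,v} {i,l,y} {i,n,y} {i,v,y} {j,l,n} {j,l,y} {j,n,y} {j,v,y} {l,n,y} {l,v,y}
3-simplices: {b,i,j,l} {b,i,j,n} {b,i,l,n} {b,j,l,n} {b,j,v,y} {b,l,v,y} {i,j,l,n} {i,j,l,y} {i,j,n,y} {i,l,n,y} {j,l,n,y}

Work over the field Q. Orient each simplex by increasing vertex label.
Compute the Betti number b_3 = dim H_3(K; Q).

b_3=2

n_0=7 n_1=20 n_2=27 n_3=11  [Q]
∂1: piv[bi,bj,bl,bn,bv,by] rk=6  ker:ij,il,in,iv,iy,jl,jn,jv,jy,ln,lv,ly,ny,vy
∂2: piv[bij,bil,bin,biy,bjl,bjn,bjv,bjy,bln,blv,bly,bny,bvy,ilv] rk=14  ker:ijl,ijn,ijy,iln,ily,iny,ivy,jln,jly,jny,jvy,lny,lvy
∂3: piv[bijl,bijn,biln,bjln,bjvy,blvy,ijly,ijny,ilny] rk=9  ker:ijln,jlny
b_3=(11−9)−0=2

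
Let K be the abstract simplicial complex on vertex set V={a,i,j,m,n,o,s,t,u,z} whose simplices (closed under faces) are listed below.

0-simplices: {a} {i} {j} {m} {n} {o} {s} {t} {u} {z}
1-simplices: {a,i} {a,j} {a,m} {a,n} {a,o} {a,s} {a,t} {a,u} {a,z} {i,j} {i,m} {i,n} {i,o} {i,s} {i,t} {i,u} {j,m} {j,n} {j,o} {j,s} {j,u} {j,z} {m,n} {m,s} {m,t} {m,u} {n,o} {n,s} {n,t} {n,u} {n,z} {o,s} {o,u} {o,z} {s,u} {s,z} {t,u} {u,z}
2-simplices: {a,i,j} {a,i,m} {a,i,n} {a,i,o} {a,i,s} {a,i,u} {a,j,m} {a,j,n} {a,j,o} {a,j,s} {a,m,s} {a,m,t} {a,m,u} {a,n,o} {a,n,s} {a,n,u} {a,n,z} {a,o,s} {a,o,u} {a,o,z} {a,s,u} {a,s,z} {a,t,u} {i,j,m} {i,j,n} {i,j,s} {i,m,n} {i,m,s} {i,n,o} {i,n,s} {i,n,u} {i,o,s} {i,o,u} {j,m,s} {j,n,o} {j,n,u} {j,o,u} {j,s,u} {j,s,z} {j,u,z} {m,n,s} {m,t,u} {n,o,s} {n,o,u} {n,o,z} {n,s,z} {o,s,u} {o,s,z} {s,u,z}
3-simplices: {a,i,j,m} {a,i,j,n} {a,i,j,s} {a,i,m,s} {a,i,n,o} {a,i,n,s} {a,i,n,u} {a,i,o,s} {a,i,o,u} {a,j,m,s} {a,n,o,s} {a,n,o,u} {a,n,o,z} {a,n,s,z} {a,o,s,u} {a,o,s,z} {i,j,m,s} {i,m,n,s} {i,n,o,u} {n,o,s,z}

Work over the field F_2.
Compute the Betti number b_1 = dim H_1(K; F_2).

n_0=10 n_1=38 n_2=49 n_3=20  [Z2]
∂1: piv[ai,aj,am,an,ao,as,at,au,az] rk=9  ker:ij,im,in,io,is,it,iu,jm,jn,jo,js,ju,jz,mn,ms,mt,mu,no,ns,nt,nu,nz,os,ou,oz,su,sz,tu,uz
∂2: piv[aij,aim,ain,aio,ais,aiu,ajm,ajn,ajo,ajs,ams,amt,amu,ano,ans,anu,anz,aos,aou,aoz,asu,asz,atu,imn,jnu,jsz,juz] rk=27  ker:ijm,ijn,ijs,ims,ino,ins,inu,ios,iou,jms,jno,jou,jsu,mns,mtu,nos,nou,noz,nsz,osu,osz,suz
∂3: piv[aijm,aijn,aijs,aims,aino,ains,ainu,aios,aiou,ajms,anos,anou,anoz,ansz,aosu,aosz,imns] rk=17  ker:ijms,inou,nosz
b_1=(38−9)−27=2

b_1=2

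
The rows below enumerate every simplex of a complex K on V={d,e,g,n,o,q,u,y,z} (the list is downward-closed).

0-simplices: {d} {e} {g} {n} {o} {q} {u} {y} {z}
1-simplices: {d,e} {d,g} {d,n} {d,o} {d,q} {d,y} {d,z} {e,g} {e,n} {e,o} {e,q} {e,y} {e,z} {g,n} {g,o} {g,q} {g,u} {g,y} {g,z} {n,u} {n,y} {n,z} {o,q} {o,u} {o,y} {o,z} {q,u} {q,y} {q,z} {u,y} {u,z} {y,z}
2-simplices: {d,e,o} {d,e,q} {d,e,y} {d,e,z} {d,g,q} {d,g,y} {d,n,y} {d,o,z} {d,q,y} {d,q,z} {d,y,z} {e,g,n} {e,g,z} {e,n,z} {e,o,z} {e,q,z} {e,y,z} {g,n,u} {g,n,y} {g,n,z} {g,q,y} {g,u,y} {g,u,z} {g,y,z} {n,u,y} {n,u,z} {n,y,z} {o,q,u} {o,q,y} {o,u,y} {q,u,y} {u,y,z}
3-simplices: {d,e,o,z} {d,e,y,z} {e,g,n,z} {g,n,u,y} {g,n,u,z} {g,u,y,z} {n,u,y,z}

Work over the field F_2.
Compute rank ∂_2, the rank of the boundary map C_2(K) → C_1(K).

rank∂_2=22

n_0=9 n_1=32 n_2=32 n_3=7  [Z2]
∂1: piv[de,dg,dn,do,dq,dy,dz,gu] rk=8  ker:eg,en,eo,eq,ey,ez,gn,go,gq,gy,gz,nu,ny,nz,oq,ou,oy,oz,qu,qy,qz,uy,uz,yz
∂2: piv[deo,deq,dey,dez,dgq,dgy,dny,doz,dqy,dqz,dyz,egn,egz,enz,gnu,gny,guy,guz,gyz,oqu,oqy,ouy] rk=22  ker:eoz,eqz,eyz,gnz,gqy,nuy,nuz,nyz,quy,uyz
∂3: piv[deoz,deyz,egnz,gnuy,gnuz,guyz,nuyz] rk=7
rk∂_2=22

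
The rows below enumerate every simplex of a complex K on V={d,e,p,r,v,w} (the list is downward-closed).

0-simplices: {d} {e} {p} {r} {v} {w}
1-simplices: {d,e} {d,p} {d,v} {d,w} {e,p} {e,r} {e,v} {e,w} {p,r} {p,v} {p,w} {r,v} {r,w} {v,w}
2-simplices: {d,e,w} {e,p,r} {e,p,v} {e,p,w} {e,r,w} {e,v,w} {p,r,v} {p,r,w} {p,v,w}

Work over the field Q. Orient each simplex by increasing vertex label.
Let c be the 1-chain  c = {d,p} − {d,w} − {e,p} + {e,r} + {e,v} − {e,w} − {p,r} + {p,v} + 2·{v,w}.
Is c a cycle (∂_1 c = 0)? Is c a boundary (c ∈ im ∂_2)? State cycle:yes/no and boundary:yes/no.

cycle:yes boundary:no

n_0=6 n_1=14 n_2=9  [Q]
∂1: piv[de,dp,dv,dw,er] rk=5  ker:ep,ev,ew,pr,pv,pw,rv,rw,vw
∂2: piv[dew,epr,epv,epw,erw,evw,prv] rk=7  ker:prw,pvw
∂1c = 0
c vs im∂2: residual ≠ 0 ⇒ not boundary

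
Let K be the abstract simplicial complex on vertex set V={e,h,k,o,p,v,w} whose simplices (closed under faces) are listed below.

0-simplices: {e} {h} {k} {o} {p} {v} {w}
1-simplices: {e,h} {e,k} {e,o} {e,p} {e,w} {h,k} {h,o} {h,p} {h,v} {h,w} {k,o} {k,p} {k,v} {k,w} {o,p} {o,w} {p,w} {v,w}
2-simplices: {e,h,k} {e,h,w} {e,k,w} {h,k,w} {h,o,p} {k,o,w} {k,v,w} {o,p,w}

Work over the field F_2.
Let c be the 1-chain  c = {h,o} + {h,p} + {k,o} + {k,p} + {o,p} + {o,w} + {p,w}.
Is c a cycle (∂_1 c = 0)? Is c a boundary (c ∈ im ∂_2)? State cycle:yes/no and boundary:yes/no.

n_0=7 n_1=18 n_2=8  [Z2]
∂1: piv[eh,ek,eo,ep,ew,hv] rk=6  ker:hk,ho,hp,hw,ko,kp,kv,kw,op,ow,pw,vw
∂2: piv[ehk,ehw,ekw,hop,kow,kvw,opw] rk=7  ker:hkw
∂1c = 0
c vs im∂2: residual ≠ 0 ⇒ not boundary

cycle:yes boundary:no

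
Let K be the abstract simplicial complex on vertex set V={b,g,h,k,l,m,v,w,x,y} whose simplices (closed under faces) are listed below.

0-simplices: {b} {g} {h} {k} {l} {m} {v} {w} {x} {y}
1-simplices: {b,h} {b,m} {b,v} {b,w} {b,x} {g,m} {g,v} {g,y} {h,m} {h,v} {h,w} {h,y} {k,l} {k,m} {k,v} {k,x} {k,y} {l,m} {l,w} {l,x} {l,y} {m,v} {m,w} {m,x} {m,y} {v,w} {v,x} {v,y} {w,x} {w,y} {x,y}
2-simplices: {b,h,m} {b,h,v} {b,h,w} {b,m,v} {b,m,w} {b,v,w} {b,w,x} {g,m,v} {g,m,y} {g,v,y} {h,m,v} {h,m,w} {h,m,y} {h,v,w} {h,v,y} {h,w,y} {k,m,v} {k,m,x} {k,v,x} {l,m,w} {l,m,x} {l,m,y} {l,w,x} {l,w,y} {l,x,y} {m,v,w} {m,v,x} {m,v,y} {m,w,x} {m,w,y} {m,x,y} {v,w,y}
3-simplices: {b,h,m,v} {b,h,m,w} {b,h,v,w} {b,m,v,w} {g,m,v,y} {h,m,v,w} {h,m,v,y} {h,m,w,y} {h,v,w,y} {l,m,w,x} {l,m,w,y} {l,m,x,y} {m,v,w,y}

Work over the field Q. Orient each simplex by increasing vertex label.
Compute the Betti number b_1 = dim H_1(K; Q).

b_1=2

n_0=10 n_1=31 n_2=32 n_3=13  [Q]
∂1: piv[bh,bm,bv,bw,bx,gm,gy,kl,km] rk=9  ker:gv,hm,hv,hw,hy,kv,kx,ky,lm,lw,lx,ly,mv,mw,mx,my,vw,vx,vy,wx,wy,xy
∂2: piv[bhm,bhv,bhw,bmv,bmw,bvw,bwx,gmv,gmy,gvy,hmy,hwy,kmv,kmx,kvx,lmw,lmx,lmy,lwx,lxy] rk=20  ker:hmv,hmw,hvw,hvy,lwy,mvw,mvx,mvy,mwx,mwy,mxy,vwy
∂3: piv[bhmv,bhmw,bhvw,bmvw,gmvy,hmvy,hmwy,hvwy,lmwx,lmwy,lmxy] rk=11  ker:hmvw,mvwy
b_1=(31−9)−20=2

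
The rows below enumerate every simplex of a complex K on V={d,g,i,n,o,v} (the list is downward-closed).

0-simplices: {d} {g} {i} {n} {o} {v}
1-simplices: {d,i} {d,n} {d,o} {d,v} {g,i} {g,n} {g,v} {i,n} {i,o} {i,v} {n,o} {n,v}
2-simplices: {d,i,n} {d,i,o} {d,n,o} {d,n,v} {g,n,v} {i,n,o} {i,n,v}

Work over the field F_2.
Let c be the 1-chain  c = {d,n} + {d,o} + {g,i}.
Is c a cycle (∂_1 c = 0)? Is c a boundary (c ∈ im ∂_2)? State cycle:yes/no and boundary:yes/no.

cycle:no boundary:no

n_0=6 n_1=12 n_2=7  [Z2]
∂1: piv[di,dn,do,dv,gi] rk=5  ker:gn,gv,in,io,iv,no,nv
∂2: piv[din,dio,dno,dnv,gnv,inv] rk=6  ker:ino
∂1c = {g} + {i} + {n} + {o}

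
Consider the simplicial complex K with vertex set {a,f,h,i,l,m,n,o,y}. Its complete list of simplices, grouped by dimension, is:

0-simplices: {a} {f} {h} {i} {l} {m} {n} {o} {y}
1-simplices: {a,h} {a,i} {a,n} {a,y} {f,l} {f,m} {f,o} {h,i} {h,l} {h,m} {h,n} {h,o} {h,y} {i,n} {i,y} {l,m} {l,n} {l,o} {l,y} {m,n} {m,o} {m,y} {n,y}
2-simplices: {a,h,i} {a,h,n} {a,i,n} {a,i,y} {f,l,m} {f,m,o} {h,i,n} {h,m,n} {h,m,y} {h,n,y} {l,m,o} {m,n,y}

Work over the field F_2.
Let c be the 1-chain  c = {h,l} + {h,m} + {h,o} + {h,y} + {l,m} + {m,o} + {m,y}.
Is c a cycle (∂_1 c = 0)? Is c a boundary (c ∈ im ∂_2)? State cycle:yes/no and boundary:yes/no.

cycle:yes boundary:no

n_0=9 n_1=23 n_2=12  [Z2]
∂1: piv[ah,ai,an,ay,fl,fm,fo,hl] rk=8  ker:hi,hm,hn,ho,hy,in,iy,lm,ln,lo,ly,mn,mo,my,ny
∂2: piv[ahi,ahn,ain,aiy,flm,fmo,hmn,hmy,hny,lmo] rk=10  ker:hin,mny
∂1c = 0
c vs im∂2: residual ≠ 0 ⇒ not boundary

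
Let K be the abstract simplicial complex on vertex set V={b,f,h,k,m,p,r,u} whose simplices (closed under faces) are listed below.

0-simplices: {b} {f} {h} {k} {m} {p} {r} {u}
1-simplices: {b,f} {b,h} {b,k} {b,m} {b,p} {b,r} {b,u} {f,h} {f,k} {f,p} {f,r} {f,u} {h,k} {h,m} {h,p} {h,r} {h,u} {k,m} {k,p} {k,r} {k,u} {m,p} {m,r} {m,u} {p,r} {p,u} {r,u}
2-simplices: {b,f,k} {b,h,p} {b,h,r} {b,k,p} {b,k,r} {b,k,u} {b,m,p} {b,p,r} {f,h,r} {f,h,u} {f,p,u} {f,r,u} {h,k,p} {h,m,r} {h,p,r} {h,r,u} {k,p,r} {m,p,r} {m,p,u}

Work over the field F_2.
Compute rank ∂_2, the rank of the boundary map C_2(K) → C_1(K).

n_0=8 n_1=27 n_2=19  [Z2]
∂1: piv[bf,bh,bk,bm,bp,br,bu] rk=7  ker:fh,fk,fp,fr,fu,hk,hm,hp,hr,hu,km,kp,kr,ku,mp,mr,mu,pr,pu,ru
∂2: piv[bfk,bhp,bhr,bkp,bkr,bku,bmp,bpr,fhr,fhu,fpu,fru,hkp,hmr,mpr,mpu] rk=16  ker:hpr,hru,kpr
rk∂_2=16

rank∂_2=16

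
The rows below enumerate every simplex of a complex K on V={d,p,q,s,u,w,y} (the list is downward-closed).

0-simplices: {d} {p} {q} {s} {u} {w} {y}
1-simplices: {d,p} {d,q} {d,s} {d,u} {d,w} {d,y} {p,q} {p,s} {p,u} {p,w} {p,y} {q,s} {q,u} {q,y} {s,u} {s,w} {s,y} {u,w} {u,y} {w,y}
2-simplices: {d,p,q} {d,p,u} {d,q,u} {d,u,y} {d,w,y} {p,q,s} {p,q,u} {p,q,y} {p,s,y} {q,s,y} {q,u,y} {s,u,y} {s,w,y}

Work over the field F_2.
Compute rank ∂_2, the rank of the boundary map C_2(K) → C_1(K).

n_0=7 n_1=20 n_2=13  [Z2]
∂1: piv[dp,dq,ds,du,dw,dy] rk=6  ker:pq,ps,pu,pw,py,qs,qu,qy,su,sw,sy,uw,uy,wy
∂2: piv[dpq,dpu,dqu,duy,dwy,pqs,pqy,psy,quy,suy,swy] rk=11  ker:pqu,qsy
rk∂_2=11

rank∂_2=11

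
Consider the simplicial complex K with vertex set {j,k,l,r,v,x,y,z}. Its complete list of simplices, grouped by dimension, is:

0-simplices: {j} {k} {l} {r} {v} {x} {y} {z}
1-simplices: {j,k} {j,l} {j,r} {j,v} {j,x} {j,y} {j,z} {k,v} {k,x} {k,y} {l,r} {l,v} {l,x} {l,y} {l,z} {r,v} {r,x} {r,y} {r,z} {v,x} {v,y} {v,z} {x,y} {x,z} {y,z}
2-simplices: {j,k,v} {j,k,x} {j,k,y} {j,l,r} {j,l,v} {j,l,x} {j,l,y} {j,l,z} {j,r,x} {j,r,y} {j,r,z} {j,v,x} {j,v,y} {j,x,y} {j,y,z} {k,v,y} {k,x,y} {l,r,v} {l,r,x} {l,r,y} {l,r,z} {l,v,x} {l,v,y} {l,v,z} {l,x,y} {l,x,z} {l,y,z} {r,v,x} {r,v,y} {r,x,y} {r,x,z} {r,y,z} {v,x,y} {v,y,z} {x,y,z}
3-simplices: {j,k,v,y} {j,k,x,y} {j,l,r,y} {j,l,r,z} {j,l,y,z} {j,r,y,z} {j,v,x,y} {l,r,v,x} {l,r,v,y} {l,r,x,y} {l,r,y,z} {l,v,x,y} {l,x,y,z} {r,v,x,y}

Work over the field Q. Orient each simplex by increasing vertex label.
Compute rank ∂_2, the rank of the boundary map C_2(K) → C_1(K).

n_0=8 n_1=25 n_2=35 n_3=14  [Q]
∂1: piv[jk,jl,jr,jv,jx,jy,jz] rk=7  ker:kv,kx,ky,lr,lv,lx,ly,lz,rv,rx,ry,rz,vx,vy,vz,xy,xz,yz
∂2: piv[jkv,jkx,jky,jlr,jlv,jlx,jly,jlz,jrx,jry,jrz,jvx,jvy,jxy,jyz,lrv,lvz,lxz] rk=18  ker:kvy,kxy,lrx,lry,lrz,lvx,lvy,lxy,lyz,rvx,rvy,rxy,rxz,ryz,vxy,vyz,xyz
∂3: piv[jkvy,jkxy,jlry,jlrz,jlyz,jryz,jvxy,lrvx,lrvy,lrxy,lvxy,lxyz] rk=12  ker:lryz,rvxy
rk∂_2=18

rank∂_2=18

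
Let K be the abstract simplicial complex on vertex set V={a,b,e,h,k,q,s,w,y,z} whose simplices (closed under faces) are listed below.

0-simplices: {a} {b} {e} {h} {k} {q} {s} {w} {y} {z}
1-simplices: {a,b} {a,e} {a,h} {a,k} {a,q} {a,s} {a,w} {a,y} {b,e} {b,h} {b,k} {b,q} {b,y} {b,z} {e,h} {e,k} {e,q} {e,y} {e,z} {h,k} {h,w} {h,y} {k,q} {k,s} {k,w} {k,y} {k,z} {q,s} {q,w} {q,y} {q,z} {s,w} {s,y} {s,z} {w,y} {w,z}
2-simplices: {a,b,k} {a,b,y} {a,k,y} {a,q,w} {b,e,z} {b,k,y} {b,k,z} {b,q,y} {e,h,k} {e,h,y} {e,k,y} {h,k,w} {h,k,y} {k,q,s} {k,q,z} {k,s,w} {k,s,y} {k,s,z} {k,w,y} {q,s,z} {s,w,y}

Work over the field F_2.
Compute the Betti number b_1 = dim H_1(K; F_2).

b_1=10

n_0=10 n_1=36 n_2=21  [Z2]
∂1: piv[ab,ae,ah,ak,aq,as,aw,ay,bz] rk=9  ker:be,bh,bk,bq,by,eh,ek,eq,ey,ez,hk,hw,hy,kq,ks,kw,ky,kz,qs,qw,qy,qz,sw,sy,sz,wy,wz
∂2: piv[abk,aby,aky,aqw,bez,bkz,bqy,ehk,ehy,eky,hkw,kqs,kqz,ksw,ksy,ksz,kwy] rk=17  ker:bky,hky,qsz,swy
b_1=(36−9)−17=10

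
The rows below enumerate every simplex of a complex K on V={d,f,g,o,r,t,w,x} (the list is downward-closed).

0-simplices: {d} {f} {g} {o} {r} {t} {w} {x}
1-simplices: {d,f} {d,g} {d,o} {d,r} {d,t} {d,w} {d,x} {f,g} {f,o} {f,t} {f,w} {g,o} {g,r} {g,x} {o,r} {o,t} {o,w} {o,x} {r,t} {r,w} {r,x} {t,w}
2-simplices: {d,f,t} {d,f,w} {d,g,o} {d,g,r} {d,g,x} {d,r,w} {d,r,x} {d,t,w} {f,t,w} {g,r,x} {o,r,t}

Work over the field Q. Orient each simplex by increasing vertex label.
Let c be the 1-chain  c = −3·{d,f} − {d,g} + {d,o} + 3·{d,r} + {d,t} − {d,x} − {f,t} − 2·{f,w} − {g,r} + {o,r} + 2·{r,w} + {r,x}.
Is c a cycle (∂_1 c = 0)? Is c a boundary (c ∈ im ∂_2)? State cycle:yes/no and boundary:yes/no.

n_0=8 n_1=22 n_2=11  [Q]
∂1: piv[df,dg,do,dr,dt,dw,dx] rk=7  ker:fg,fo,ft,fw,go,gr,gx,or,ot,ow,ox,rt,rw,rx,tw
∂2: piv[dft,dfw,dgo,dgr,dgx,drw,drx,dtw,ort] rk=9  ker:ftw,grx
∂1c = 0
c vs im∂2: residual ≠ 0 ⇒ not boundary

cycle:yes boundary:no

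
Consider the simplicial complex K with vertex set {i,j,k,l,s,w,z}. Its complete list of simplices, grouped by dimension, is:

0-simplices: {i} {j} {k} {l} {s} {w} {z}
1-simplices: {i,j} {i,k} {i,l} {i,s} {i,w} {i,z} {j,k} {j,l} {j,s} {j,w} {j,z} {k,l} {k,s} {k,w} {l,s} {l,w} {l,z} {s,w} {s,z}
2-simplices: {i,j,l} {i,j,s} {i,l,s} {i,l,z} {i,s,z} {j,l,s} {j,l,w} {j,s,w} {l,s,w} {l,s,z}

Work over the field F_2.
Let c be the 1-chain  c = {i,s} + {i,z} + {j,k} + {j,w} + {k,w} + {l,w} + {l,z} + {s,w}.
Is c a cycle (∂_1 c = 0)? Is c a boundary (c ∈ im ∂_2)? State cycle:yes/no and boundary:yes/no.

n_0=7 n_1=19 n_2=10  [Z2]
∂1: piv[ij,ik,il,is,iw,iz] rk=6  ker:jk,jl,js,jw,jz,kl,ks,kw,ls,lw,lz,sw,sz
∂2: piv[ijl,ijs,ils,ilz,isz,jlw,jsw] rk=7  ker:jls,lsw,lsz
∂1c = 0
c vs im∂2: residual ≠ 0 ⇒ not boundary

cycle:yes boundary:no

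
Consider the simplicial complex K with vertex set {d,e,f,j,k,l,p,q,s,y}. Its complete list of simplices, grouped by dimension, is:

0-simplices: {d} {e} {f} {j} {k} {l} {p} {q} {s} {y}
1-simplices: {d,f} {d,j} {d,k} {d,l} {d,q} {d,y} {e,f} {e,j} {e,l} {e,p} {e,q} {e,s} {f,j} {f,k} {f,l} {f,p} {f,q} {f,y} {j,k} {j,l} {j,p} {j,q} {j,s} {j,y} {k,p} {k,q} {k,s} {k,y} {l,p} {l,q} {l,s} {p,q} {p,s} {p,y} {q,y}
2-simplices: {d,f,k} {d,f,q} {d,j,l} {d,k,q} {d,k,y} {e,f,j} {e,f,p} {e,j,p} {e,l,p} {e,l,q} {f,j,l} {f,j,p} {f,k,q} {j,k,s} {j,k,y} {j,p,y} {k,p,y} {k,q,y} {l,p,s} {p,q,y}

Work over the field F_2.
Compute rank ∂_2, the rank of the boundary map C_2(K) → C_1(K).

rank∂_2=18

n_0=10 n_1=35 n_2=20  [Z2]
∂1: piv[df,dj,dk,dl,dq,dy,ef,ep,es] rk=9  ker:ej,el,eq,fj,fk,fl,fp,fq,fy,jk,jl,jp,jq,js,jy,kp,kq,ks,ky,lp,lq,ls,pq,ps,py,qy
∂2: piv[dfk,dfq,djl,dkq,dky,efj,efp,ejp,elp,elq,fjl,jks,jky,jpy,kpy,kqy,lps,pqy] rk=18  ker:fjp,fkq
rk∂_2=18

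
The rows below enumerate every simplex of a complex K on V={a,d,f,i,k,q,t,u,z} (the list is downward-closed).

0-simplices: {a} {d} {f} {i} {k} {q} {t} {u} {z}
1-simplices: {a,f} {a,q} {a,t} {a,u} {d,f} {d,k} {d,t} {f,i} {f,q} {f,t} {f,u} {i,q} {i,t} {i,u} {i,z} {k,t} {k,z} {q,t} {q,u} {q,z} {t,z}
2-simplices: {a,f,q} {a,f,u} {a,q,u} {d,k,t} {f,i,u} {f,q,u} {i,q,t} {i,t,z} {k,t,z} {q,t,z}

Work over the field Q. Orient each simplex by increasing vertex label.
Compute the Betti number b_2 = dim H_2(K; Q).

n_0=9 n_1=21 n_2=10  [Q]
∂1: piv[af,aq,at,au,df,dk,fi,iz] rk=8  ker:dt,fq,ft,fu,iq,it,iu,kt,kz,qt,qu,qz,tz
∂2: piv[afq,afu,aqu,dkt,fiu,iqt,itz,ktz,qtz] rk=9  ker:fqu
b_2=(10−9)−0=1

b_2=1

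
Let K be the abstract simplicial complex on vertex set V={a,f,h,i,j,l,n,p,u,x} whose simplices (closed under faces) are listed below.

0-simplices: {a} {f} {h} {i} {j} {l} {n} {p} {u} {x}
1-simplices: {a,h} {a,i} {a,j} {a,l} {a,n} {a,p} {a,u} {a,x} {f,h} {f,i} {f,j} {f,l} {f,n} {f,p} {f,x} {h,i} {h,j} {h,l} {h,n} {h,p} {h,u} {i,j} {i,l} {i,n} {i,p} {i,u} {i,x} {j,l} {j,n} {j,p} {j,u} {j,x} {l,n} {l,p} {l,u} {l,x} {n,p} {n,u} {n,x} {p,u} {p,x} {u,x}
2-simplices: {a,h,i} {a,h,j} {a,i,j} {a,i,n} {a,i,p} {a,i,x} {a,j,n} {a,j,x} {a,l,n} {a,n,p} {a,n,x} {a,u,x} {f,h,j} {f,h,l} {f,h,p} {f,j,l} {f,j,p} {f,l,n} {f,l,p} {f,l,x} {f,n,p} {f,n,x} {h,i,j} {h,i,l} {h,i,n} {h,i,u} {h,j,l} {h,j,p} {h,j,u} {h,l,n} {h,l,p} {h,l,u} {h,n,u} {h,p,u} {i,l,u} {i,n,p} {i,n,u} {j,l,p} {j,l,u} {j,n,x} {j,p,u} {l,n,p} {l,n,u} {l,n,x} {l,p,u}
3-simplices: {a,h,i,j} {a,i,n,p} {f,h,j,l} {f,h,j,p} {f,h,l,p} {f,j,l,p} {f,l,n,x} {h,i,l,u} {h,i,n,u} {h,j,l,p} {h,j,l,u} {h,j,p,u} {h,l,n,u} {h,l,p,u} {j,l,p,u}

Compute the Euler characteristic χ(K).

n_0=10 n_1=42 n_2=45 n_3=15
χ=+10−42+45−15=-2

χ(K)=-2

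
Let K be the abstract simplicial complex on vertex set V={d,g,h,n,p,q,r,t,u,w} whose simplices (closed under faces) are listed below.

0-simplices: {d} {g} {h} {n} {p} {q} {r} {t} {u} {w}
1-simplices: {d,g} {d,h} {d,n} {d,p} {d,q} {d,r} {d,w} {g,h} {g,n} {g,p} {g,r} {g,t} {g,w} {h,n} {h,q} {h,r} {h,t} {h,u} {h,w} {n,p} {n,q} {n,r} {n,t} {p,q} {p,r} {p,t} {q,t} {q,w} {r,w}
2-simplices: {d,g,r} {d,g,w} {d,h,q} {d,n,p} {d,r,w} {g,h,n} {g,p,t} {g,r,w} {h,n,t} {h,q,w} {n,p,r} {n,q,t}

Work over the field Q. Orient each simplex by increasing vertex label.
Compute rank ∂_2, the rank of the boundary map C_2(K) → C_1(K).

rank∂_2=11

n_0=10 n_1=29 n_2=12  [Q]
∂1: piv[dg,dh,dn,dp,dq,dr,dw,gt,hu] rk=9  ker:gh,gn,gp,gr,gw,hn,hq,hr,ht,hw,np,nq,nr,nt,pq,pr,pt,qt,qw,rw
∂2: piv[dgr,dgw,dhq,dnp,drw,ghn,gpt,hnt,hqw,npr,nqt] rk=11  ker:grw
rk∂_2=11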